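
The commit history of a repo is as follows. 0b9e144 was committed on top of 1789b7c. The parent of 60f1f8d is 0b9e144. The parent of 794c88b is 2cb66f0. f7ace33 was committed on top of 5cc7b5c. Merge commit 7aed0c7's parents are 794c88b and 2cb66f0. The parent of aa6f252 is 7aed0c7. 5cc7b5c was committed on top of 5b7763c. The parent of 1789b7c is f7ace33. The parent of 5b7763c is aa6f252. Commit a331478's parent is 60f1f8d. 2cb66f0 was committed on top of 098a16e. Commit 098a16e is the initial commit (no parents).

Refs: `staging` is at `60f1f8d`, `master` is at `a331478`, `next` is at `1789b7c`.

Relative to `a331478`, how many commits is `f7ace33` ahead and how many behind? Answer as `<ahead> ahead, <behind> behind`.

Reachable from f7ace33: {098a16e, 2cb66f0, 5b7763c, 5cc7b5c, 794c88b, 7aed0c7, aa6f252, f7ace33}.
Reachable from a331478: {098a16e, 0b9e144, 1789b7c, 2cb66f0, 5b7763c, 5cc7b5c, 60f1f8d, 794c88b, 7aed0c7, a331478, aa6f252, f7ace33}.
Only in f7ace33's history (ahead): {} — 0.
Only in a331478's history (behind): {0b9e144, 1789b7c, 60f1f8d, a331478} — 4.

0 ahead, 4 behind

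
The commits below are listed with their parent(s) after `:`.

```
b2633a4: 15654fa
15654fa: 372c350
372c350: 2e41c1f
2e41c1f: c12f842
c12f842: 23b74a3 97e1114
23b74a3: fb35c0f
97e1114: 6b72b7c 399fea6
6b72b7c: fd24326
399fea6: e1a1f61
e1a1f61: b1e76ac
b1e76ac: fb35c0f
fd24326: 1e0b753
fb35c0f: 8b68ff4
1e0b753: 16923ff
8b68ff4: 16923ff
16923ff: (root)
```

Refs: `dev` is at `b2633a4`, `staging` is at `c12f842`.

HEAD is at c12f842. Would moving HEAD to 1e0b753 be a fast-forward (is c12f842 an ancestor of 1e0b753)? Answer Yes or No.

A fast-forward from c12f842 to 1e0b753 is possible iff c12f842 is an ancestor of 1e0b753.
Ancestors of 1e0b753: {16923ff, 1e0b753}.
c12f842 is not among them, so fast-forward is not possible.

No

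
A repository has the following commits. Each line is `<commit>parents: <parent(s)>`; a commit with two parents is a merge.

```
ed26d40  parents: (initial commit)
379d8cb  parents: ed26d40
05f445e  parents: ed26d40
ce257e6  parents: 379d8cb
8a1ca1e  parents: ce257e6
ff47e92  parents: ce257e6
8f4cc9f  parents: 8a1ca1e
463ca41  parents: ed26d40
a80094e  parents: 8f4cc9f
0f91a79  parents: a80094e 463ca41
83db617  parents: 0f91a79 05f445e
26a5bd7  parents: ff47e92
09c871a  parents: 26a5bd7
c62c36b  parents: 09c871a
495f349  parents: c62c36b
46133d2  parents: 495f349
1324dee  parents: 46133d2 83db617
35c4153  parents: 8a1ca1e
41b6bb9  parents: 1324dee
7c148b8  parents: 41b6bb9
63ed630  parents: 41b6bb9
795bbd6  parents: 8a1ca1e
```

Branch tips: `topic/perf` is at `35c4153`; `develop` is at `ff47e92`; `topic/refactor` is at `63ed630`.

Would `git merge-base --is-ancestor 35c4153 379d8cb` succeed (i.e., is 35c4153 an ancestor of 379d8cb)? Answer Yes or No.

No

Ancestors of 379d8cb: {379d8cb, ed26d40}.
35c4153 is not in that set, so it is not an ancestor of 379d8cb.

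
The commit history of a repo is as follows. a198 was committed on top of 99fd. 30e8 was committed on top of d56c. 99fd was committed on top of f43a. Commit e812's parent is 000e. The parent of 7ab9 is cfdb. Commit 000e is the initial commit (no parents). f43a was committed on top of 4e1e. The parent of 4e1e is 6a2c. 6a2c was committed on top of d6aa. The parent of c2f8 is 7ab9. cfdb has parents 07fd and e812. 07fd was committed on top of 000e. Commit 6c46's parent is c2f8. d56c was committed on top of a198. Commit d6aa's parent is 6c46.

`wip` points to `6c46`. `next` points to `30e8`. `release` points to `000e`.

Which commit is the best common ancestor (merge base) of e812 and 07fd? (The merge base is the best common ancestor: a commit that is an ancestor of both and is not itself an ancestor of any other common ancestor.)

Ancestors of e812: {000e, e812}.
Ancestors of 07fd: {000e, 07fd}.
Common ancestors: {000e}.
The only common ancestor is 000e, so it is the merge base.

000e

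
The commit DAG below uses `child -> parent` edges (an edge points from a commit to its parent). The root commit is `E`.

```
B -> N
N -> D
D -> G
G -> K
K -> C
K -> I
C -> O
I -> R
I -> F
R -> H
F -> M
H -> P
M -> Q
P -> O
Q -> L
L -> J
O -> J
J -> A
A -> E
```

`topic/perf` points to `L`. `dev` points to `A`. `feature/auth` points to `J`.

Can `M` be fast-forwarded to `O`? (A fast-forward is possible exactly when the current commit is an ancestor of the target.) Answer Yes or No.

No

A fast-forward from M to O is possible iff M is an ancestor of O.
Ancestors of O: {A, E, J, O}.
M is not among them, so fast-forward is not possible.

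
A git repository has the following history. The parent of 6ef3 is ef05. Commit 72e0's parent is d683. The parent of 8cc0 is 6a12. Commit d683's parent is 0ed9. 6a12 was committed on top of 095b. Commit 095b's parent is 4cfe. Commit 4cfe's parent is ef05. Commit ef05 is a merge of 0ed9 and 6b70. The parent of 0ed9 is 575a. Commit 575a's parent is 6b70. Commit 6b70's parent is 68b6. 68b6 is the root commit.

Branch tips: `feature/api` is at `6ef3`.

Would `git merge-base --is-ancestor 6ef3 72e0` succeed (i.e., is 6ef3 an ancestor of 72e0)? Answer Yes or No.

No

Ancestors of 72e0: {0ed9, 575a, 68b6, 6b70, 72e0, d683}.
6ef3 is not in that set, so it is not an ancestor of 72e0.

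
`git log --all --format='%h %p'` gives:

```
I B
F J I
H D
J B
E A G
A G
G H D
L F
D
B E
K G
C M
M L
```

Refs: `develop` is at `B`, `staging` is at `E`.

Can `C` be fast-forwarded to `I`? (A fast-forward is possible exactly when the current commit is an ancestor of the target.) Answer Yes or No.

A fast-forward from C to I is possible iff C is an ancestor of I.
Ancestors of I: {A, B, D, E, G, H, I}.
C is not among them, so fast-forward is not possible.

No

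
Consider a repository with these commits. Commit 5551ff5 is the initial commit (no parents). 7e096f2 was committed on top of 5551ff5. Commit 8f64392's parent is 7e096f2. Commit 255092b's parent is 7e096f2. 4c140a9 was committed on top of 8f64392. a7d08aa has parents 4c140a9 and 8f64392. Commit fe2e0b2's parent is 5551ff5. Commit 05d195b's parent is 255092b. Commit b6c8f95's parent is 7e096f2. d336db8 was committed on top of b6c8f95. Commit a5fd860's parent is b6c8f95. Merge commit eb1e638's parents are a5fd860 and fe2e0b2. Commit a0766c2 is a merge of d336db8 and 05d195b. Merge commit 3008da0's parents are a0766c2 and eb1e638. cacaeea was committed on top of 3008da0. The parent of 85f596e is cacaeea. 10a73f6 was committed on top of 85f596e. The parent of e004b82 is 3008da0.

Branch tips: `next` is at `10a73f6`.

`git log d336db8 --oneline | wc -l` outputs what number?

4

Walking parent pointers from d336db8: reachable set = {5551ff5, 7e096f2, b6c8f95, d336db8}.
That is 4 commits.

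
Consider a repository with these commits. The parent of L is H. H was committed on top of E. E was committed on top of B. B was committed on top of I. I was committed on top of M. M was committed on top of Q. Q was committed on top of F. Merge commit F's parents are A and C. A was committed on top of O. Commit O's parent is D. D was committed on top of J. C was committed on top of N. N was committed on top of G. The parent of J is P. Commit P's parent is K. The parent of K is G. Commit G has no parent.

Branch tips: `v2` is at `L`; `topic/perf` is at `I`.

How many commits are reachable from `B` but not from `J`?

Reachable from B: {A, B, C, D, F, G, I, J, K, M, N, O, P, Q}.
Reachable from J: {G, J, K, P}.
In B's history but not J's: {A, B, C, D, F, I, M, N, O, Q} — 10 commits.

10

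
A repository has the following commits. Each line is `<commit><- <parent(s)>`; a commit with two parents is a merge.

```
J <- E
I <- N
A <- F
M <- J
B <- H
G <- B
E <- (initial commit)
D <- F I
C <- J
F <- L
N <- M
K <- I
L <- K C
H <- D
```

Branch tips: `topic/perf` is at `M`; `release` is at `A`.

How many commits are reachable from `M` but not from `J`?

Reachable from M: {E, J, M}.
Reachable from J: {E, J}.
In M's history but not J's: {M} — 1 commit.

1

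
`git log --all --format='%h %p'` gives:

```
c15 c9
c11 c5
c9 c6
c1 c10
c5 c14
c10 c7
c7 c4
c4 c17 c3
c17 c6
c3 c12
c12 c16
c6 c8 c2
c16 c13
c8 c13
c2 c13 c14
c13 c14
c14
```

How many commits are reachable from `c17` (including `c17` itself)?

Walking parent pointers from c17: reachable set = {c13, c14, c17, c2, c6, c8}.
That is 6 commits.

6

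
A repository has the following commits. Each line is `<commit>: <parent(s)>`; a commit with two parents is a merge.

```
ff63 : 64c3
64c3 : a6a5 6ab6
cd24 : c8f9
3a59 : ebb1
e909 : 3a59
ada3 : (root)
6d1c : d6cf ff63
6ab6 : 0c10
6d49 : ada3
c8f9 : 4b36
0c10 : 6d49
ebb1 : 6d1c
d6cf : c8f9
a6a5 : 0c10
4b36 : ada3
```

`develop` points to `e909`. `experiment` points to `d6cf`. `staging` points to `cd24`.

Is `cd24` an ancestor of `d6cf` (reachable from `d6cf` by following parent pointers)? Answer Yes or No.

No

Ancestors of d6cf: {4b36, ada3, c8f9, d6cf}.
cd24 is not in that set, so it is not an ancestor of d6cf.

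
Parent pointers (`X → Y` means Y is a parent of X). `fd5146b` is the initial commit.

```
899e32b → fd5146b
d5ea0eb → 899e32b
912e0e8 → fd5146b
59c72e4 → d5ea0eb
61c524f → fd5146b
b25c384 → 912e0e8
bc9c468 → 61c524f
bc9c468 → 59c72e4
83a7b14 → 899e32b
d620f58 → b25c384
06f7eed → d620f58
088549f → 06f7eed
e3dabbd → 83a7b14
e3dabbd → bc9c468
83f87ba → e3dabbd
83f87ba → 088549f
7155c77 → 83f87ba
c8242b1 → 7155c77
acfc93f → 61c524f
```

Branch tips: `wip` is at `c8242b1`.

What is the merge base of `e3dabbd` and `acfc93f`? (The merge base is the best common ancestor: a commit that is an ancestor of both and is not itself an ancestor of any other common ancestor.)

Ancestors of e3dabbd: {59c72e4, 61c524f, 83a7b14, 899e32b, bc9c468, d5ea0eb, e3dabbd, fd5146b}.
Ancestors of acfc93f: {61c524f, acfc93f, fd5146b}.
Common ancestors: {61c524f, fd5146b}.
Among these, 61c524f is not an ancestor of any other common ancestor — it is the merge base.

61c524f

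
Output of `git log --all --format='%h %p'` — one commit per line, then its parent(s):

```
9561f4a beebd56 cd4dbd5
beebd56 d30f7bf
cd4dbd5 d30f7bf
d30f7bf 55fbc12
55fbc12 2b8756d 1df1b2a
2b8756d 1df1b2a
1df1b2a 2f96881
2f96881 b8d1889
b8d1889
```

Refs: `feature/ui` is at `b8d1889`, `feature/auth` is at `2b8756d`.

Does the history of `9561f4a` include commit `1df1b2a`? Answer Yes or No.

Ancestors of 9561f4a (commits reachable by following parents): {1df1b2a, 2b8756d, 2f96881, 55fbc12, 9561f4a, b8d1889, beebd56, cd4dbd5, d30f7bf}.
1df1b2a is in that set, so it is an ancestor of 9561f4a.

Yes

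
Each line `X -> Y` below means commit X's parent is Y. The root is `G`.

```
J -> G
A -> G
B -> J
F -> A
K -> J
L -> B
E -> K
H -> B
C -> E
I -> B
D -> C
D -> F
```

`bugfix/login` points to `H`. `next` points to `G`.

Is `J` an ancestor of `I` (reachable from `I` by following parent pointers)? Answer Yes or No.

Ancestors of I (commits reachable by following parents): {B, G, I, J}.
J is in that set, so it is an ancestor of I.

Yes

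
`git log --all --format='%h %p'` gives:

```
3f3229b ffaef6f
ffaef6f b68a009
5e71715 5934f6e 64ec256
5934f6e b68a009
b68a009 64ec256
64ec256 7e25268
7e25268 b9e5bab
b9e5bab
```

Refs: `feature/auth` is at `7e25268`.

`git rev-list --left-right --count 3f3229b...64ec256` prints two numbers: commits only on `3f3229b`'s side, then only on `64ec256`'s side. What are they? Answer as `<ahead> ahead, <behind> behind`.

Reachable from 3f3229b: {3f3229b, 64ec256, 7e25268, b68a009, b9e5bab, ffaef6f}.
Reachable from 64ec256: {64ec256, 7e25268, b9e5bab}.
Only in 3f3229b's history (ahead): {3f3229b, b68a009, ffaef6f} — 3.
Only in 64ec256's history (behind): {} — 0.

3 ahead, 0 behind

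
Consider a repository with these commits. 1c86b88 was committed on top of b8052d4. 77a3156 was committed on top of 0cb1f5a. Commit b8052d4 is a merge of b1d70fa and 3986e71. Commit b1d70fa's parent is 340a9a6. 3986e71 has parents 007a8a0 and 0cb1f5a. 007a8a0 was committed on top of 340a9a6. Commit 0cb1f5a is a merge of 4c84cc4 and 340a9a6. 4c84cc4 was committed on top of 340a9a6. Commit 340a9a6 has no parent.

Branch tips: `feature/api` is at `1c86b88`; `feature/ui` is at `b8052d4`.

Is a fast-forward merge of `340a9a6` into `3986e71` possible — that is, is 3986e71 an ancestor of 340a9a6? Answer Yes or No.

No

A fast-forward from 3986e71 to 340a9a6 is possible iff 3986e71 is an ancestor of 340a9a6.
Ancestors of 340a9a6: {340a9a6}.
3986e71 is not among them, so fast-forward is not possible.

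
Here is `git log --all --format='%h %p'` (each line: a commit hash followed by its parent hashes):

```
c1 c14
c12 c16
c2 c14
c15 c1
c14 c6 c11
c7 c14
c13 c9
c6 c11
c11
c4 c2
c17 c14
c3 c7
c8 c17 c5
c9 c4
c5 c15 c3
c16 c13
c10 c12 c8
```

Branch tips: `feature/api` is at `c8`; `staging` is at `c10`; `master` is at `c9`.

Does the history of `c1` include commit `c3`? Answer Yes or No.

No

Ancestors of c1: {c1, c11, c14, c6}.
c3 is not in that set, so it is not an ancestor of c1.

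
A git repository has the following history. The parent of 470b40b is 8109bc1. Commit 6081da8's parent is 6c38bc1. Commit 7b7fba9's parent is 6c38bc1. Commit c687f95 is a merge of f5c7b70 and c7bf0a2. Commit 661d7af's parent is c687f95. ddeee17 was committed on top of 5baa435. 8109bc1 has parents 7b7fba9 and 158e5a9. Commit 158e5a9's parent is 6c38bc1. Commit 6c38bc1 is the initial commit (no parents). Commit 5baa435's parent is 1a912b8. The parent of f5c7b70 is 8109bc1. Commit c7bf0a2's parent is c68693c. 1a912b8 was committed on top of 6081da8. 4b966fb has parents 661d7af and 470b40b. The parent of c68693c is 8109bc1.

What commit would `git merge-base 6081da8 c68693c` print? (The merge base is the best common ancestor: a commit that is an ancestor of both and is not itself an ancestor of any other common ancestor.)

6c38bc1

Ancestors of 6081da8: {6081da8, 6c38bc1}.
Ancestors of c68693c: {158e5a9, 6c38bc1, 7b7fba9, 8109bc1, c68693c}.
Common ancestors: {6c38bc1}.
The only common ancestor is 6c38bc1, so it is the merge base.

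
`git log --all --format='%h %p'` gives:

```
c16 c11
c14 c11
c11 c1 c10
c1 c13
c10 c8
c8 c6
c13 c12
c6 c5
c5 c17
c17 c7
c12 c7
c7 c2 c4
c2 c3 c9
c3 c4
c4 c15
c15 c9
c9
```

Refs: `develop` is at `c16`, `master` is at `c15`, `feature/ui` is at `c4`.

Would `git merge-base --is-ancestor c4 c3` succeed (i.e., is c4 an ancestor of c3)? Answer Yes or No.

Yes

Ancestors of c3 (commits reachable by following parents): {c15, c3, c4, c9}.
c4 is in that set, so it is an ancestor of c3.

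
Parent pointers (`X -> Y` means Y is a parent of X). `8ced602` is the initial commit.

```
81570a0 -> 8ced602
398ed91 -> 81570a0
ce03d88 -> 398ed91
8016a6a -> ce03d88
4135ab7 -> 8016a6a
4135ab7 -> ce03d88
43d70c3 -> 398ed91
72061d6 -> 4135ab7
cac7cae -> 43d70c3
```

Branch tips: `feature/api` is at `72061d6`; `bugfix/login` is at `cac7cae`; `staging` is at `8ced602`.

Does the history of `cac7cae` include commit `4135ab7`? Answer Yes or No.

No

Ancestors of cac7cae: {398ed91, 43d70c3, 81570a0, 8ced602, cac7cae}.
4135ab7 is not in that set, so it is not an ancestor of cac7cae.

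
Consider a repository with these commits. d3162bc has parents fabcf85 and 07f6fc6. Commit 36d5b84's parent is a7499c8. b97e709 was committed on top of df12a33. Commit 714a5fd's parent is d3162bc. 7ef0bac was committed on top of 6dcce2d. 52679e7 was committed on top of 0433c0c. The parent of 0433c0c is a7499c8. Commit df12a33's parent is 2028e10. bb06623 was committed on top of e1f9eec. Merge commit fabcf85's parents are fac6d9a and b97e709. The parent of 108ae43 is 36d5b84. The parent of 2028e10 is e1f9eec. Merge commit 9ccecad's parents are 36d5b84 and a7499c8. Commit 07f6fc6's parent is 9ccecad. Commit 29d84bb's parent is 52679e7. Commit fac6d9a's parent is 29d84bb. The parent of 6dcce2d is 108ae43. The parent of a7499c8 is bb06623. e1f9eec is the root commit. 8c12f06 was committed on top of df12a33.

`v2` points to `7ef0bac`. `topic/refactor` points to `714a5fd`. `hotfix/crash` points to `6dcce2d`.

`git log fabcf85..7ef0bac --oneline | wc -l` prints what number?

4

Reachable from 7ef0bac: {108ae43, 36d5b84, 6dcce2d, 7ef0bac, a7499c8, bb06623, e1f9eec}.
Reachable from fabcf85: {0433c0c, 2028e10, 29d84bb, 52679e7, a7499c8, b97e709, bb06623, df12a33, e1f9eec, fabcf85, fac6d9a}.
In 7ef0bac's history but not fabcf85's: {108ae43, 36d5b84, 6dcce2d, 7ef0bac} — 4 commits.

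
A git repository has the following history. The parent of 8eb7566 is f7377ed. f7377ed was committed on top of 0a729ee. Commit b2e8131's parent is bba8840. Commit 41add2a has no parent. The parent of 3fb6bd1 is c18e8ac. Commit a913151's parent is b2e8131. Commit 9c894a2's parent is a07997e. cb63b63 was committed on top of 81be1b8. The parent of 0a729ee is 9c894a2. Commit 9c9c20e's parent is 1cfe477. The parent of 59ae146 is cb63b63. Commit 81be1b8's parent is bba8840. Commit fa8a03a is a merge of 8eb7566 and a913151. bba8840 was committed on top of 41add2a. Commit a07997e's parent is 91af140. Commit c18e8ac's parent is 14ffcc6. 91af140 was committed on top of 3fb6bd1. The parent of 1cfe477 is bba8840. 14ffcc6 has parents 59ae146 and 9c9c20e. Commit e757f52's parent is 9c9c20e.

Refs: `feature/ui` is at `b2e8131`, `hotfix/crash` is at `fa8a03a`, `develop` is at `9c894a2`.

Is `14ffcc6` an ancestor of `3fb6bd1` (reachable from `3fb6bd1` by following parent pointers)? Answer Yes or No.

Ancestors of 3fb6bd1 (commits reachable by following parents): {14ffcc6, 1cfe477, 3fb6bd1, 41add2a, 59ae146, 81be1b8, 9c9c20e, bba8840, c18e8ac, cb63b63}.
14ffcc6 is in that set, so it is an ancestor of 3fb6bd1.

Yes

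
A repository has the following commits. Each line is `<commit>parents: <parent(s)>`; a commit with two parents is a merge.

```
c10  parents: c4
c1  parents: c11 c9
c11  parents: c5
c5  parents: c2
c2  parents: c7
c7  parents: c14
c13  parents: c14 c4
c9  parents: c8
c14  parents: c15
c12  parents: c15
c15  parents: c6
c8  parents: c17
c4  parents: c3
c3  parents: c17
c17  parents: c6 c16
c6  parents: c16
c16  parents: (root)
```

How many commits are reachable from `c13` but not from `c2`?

Reachable from c13: {c13, c14, c15, c16, c17, c3, c4, c6}.
Reachable from c2: {c14, c15, c16, c2, c6, c7}.
In c13's history but not c2's: {c13, c17, c3, c4} — 4 commits.

4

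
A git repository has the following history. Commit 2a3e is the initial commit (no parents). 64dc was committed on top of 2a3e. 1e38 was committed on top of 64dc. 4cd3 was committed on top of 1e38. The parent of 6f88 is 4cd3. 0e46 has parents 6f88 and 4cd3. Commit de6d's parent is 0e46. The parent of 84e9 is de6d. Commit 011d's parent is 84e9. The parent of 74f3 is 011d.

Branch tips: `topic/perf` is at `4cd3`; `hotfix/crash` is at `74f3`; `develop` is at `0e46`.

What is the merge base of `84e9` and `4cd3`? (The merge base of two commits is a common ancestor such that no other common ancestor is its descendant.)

4cd3

Ancestors of 84e9: {0e46, 1e38, 2a3e, 4cd3, 64dc, 6f88, 84e9, de6d}.
Ancestors of 4cd3: {1e38, 2a3e, 4cd3, 64dc}.
Common ancestors: {1e38, 2a3e, 4cd3, 64dc}.
Among these, 4cd3 is not an ancestor of any other common ancestor — it is the merge base.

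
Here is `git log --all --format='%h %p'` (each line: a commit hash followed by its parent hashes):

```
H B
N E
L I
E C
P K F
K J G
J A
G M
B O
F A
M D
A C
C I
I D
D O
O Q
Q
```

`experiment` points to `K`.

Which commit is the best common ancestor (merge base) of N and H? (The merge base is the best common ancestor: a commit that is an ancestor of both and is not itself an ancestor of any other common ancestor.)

O

Ancestors of N: {C, D, E, I, N, O, Q}.
Ancestors of H: {B, H, O, Q}.
Common ancestors: {O, Q}.
Among these, O is not an ancestor of any other common ancestor — it is the merge base.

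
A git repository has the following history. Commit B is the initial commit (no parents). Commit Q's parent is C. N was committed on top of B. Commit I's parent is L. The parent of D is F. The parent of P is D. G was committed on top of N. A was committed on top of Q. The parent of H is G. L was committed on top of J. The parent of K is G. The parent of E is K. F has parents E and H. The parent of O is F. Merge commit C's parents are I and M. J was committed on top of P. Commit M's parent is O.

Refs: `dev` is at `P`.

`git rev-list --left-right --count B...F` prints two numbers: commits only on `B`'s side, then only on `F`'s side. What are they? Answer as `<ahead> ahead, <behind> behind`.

Reachable from B: {B}.
Reachable from F: {B, E, F, G, H, K, N}.
Only in B's history (ahead): {} — 0.
Only in F's history (behind): {E, F, G, H, K, N} — 6.

0 ahead, 6 behind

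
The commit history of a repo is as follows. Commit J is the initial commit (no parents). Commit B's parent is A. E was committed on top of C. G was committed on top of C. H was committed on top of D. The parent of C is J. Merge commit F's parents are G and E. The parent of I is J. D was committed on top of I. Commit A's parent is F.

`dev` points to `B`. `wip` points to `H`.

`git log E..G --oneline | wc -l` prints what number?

1

Reachable from G: {C, G, J}.
Reachable from E: {C, E, J}.
In G's history but not E's: {G} — 1 commit.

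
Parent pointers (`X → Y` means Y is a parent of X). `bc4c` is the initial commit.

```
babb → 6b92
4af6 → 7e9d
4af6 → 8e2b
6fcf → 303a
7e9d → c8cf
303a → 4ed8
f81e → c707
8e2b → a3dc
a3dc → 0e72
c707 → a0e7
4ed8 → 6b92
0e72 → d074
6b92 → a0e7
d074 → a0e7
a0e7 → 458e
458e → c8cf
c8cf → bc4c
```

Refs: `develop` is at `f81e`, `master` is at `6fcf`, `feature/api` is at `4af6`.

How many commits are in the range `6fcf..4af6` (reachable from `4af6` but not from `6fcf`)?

Reachable from 4af6: {0e72, 458e, 4af6, 7e9d, 8e2b, a0e7, a3dc, bc4c, c8cf, d074}.
Reachable from 6fcf: {303a, 458e, 4ed8, 6b92, 6fcf, a0e7, bc4c, c8cf}.
In 4af6's history but not 6fcf's: {0e72, 4af6, 7e9d, 8e2b, a3dc, d074} — 6 commits.

6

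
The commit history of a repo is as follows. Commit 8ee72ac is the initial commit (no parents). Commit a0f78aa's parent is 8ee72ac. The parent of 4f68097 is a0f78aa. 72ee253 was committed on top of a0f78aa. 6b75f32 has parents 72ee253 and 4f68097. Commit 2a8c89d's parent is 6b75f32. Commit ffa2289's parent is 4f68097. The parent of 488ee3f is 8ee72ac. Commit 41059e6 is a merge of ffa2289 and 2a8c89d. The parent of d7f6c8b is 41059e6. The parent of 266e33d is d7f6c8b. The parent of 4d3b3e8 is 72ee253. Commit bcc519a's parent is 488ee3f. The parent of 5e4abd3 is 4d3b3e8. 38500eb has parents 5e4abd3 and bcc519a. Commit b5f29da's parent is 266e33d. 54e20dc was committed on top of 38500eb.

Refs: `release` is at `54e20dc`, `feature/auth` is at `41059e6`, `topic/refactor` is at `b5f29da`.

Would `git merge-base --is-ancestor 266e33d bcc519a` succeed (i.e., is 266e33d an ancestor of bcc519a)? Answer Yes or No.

No

Ancestors of bcc519a: {488ee3f, 8ee72ac, bcc519a}.
266e33d is not in that set, so it is not an ancestor of bcc519a.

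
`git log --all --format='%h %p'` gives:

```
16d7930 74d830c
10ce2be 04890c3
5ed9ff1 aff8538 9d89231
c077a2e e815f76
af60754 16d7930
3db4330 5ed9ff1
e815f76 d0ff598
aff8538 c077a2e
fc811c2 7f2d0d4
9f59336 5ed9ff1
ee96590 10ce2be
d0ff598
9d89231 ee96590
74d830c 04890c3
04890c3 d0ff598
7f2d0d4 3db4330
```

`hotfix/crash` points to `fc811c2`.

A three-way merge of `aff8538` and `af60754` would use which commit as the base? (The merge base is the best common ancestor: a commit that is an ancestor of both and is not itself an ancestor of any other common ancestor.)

Ancestors of aff8538: {aff8538, c077a2e, d0ff598, e815f76}.
Ancestors of af60754: {04890c3, 16d7930, 74d830c, af60754, d0ff598}.
Common ancestors: {d0ff598}.
The only common ancestor is d0ff598, so it is the merge base.

d0ff598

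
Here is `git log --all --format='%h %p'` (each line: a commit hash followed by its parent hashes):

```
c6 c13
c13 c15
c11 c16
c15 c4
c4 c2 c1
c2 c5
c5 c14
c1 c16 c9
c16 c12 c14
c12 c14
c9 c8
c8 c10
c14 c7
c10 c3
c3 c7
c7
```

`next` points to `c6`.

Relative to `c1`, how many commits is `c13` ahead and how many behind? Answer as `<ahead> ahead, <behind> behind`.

Reachable from c13: {c1, c10, c12, c13, c14, c15, c16, c2, c3, c4, c5, c7, c8, c9}.
Reachable from c1: {c1, c10, c12, c14, c16, c3, c7, c8, c9}.
Only in c13's history (ahead): {c13, c15, c2, c4, c5} — 5.
Only in c1's history (behind): {} — 0.

5 ahead, 0 behind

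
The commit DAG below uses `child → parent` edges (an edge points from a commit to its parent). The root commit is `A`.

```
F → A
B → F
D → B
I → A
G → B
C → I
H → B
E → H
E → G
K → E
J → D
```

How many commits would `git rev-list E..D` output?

1

Reachable from D: {A, B, D, F}.
Reachable from E: {A, B, E, F, G, H}.
In D's history but not E's: {D} — 1 commit.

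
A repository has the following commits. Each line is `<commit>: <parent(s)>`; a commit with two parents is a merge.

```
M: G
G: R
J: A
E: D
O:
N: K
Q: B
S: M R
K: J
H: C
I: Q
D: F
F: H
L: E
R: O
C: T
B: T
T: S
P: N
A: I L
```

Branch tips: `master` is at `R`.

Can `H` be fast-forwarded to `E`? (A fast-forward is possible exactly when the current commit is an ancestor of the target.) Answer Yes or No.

Yes

A fast-forward from H to E is possible iff H is an ancestor of E.
Ancestors of E: {C, D, E, F, G, H, M, O, R, S, T}.
H is among them, so fast-forward is possible.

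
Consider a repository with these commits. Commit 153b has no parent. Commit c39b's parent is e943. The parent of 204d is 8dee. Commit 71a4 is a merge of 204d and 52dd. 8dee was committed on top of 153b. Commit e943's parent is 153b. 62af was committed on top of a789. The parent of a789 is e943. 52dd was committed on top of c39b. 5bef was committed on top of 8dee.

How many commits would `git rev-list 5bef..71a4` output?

Reachable from 71a4: {153b, 204d, 52dd, 71a4, 8dee, c39b, e943}.
Reachable from 5bef: {153b, 5bef, 8dee}.
In 71a4's history but not 5bef's: {204d, 52dd, 71a4, c39b, e943} — 5 commits.

5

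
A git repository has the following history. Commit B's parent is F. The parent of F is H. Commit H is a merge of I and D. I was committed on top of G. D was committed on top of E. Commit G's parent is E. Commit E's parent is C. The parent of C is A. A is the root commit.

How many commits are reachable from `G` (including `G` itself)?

Walking parent pointers from G: reachable set = {A, C, E, G}.
That is 4 commits.

4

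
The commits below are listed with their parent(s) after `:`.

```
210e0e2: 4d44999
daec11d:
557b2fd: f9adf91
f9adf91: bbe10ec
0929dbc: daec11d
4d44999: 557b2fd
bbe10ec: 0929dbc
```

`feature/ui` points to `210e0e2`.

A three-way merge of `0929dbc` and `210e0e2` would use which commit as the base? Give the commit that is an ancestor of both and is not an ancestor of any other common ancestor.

0929dbc

Ancestors of 0929dbc: {0929dbc, daec11d}.
Ancestors of 210e0e2: {0929dbc, 210e0e2, 4d44999, 557b2fd, bbe10ec, daec11d, f9adf91}.
Common ancestors: {0929dbc, daec11d}.
Among these, 0929dbc is not an ancestor of any other common ancestor — it is the merge base.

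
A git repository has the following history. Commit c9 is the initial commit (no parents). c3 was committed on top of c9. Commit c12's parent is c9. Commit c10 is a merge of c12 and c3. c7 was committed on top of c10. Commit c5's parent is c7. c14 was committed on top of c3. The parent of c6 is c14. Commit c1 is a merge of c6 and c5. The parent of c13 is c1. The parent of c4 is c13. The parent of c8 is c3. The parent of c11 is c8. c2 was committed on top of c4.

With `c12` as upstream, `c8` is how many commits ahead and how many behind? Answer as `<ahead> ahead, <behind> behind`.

2 ahead, 1 behind

Reachable from c8: {c3, c8, c9}.
Reachable from c12: {c12, c9}.
Only in c8's history (ahead): {c3, c8} — 2.
Only in c12's history (behind): {c12} — 1.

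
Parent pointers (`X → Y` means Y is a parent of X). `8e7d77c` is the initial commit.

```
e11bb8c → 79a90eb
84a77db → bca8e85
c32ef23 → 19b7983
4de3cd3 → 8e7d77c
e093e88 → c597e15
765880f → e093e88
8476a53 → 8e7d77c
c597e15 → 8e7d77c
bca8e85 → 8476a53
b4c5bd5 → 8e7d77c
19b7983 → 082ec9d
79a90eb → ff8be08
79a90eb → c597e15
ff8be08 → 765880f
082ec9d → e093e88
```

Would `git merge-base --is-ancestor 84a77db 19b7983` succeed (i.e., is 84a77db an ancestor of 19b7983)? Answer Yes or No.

No

Ancestors of 19b7983: {082ec9d, 19b7983, 8e7d77c, c597e15, e093e88}.
84a77db is not in that set, so it is not an ancestor of 19b7983.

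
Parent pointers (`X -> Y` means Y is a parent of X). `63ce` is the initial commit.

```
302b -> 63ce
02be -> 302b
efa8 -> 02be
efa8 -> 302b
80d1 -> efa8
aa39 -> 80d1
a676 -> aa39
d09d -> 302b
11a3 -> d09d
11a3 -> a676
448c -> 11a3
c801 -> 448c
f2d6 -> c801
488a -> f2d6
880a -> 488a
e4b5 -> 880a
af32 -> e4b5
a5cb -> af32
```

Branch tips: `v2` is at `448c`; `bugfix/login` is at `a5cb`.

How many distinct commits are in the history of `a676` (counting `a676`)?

7

Walking parent pointers from a676: reachable set = {02be, 302b, 63ce, 80d1, a676, aa39, efa8}.
That is 7 commits.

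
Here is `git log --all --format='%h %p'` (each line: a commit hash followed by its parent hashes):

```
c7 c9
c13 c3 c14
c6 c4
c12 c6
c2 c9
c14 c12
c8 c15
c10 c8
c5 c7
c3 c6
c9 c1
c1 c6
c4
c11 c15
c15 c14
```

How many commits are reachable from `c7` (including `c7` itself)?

Walking parent pointers from c7: reachable set = {c1, c4, c6, c7, c9}.
That is 5 commits.

5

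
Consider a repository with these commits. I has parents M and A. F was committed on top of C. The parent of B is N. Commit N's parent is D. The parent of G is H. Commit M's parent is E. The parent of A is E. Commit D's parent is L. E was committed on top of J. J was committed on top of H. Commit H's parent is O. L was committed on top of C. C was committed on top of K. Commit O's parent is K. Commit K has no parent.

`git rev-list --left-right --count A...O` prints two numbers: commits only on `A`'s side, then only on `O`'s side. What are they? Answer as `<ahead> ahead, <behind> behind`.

Reachable from A: {A, E, H, J, K, O}.
Reachable from O: {K, O}.
Only in A's history (ahead): {A, E, H, J} — 4.
Only in O's history (behind): {} — 0.

4 ahead, 0 behind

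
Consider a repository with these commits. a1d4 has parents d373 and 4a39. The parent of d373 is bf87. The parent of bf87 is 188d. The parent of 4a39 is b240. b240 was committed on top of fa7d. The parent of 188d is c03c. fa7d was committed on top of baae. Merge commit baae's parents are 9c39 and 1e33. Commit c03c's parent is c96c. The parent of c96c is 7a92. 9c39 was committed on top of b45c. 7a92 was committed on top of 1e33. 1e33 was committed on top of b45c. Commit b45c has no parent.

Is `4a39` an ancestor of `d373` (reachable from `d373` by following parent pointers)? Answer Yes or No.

Ancestors of d373: {188d, 1e33, 7a92, b45c, bf87, c03c, c96c, d373}.
4a39 is not in that set, so it is not an ancestor of d373.

No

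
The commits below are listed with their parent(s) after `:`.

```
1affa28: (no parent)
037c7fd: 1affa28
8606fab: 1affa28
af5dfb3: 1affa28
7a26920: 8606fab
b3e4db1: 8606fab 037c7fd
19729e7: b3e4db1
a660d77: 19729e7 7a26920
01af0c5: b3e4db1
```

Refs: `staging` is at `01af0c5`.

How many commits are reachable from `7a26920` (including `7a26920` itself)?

Walking parent pointers from 7a26920: reachable set = {1affa28, 7a26920, 8606fab}.
That is 3 commits.

3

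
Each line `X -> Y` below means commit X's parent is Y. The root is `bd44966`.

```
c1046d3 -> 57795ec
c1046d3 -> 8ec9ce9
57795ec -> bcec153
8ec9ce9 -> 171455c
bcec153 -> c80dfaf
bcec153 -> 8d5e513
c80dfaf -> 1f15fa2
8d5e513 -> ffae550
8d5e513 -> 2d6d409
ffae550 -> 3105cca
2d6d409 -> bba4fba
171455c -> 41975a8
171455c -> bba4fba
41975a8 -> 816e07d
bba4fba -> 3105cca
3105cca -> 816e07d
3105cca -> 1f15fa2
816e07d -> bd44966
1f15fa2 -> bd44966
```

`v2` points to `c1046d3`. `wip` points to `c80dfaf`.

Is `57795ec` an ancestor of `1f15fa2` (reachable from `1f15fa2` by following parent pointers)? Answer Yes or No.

No

Ancestors of 1f15fa2: {1f15fa2, bd44966}.
57795ec is not in that set, so it is not an ancestor of 1f15fa2.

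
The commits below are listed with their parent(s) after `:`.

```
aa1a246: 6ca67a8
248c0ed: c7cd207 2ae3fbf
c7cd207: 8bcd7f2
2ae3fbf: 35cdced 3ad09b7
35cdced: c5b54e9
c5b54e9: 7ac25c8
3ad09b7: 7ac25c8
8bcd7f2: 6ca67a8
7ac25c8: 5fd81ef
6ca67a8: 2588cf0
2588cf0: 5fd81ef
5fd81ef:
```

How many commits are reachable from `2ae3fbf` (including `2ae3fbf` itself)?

6

Walking parent pointers from 2ae3fbf: reachable set = {2ae3fbf, 35cdced, 3ad09b7, 5fd81ef, 7ac25c8, c5b54e9}.
That is 6 commits.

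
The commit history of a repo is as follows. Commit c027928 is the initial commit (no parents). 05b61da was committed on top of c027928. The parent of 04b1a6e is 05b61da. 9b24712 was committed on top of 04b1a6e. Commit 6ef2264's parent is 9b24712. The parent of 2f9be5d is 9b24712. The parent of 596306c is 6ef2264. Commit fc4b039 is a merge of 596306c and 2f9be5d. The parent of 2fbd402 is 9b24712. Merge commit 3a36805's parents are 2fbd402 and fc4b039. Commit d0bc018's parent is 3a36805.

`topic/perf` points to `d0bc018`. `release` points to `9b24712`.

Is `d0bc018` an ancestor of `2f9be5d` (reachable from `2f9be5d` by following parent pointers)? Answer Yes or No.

No

Ancestors of 2f9be5d: {04b1a6e, 05b61da, 2f9be5d, 9b24712, c027928}.
d0bc018 is not in that set, so it is not an ancestor of 2f9be5d.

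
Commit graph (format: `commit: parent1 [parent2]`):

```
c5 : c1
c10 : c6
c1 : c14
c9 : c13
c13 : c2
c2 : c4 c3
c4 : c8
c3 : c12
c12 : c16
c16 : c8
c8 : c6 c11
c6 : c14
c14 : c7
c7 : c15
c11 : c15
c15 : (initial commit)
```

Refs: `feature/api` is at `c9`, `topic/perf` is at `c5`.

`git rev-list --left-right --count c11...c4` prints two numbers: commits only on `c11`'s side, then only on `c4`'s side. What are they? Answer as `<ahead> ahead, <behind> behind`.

Reachable from c11: {c11, c15}.
Reachable from c4: {c11, c14, c15, c4, c6, c7, c8}.
Only in c11's history (ahead): {} — 0.
Only in c4's history (behind): {c14, c4, c6, c7, c8} — 5.

0 ahead, 5 behind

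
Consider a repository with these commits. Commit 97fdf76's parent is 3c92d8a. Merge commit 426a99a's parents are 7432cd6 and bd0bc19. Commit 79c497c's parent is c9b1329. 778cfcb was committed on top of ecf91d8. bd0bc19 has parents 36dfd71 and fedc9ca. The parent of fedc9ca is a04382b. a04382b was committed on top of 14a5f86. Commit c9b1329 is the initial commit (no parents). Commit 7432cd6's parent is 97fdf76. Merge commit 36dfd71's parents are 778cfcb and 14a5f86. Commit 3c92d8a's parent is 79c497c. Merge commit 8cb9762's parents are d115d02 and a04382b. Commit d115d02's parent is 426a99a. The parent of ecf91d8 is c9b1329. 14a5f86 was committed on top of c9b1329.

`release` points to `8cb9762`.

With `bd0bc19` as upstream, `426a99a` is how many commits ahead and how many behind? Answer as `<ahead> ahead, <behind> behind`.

5 ahead, 0 behind

Reachable from 426a99a: {14a5f86, 36dfd71, 3c92d8a, 426a99a, 7432cd6, 778cfcb, 79c497c, 97fdf76, a04382b, bd0bc19, c9b1329, ecf91d8, fedc9ca}.
Reachable from bd0bc19: {14a5f86, 36dfd71, 778cfcb, a04382b, bd0bc19, c9b1329, ecf91d8, fedc9ca}.
Only in 426a99a's history (ahead): {3c92d8a, 426a99a, 7432cd6, 79c497c, 97fdf76} — 5.
Only in bd0bc19's history (behind): {} — 0.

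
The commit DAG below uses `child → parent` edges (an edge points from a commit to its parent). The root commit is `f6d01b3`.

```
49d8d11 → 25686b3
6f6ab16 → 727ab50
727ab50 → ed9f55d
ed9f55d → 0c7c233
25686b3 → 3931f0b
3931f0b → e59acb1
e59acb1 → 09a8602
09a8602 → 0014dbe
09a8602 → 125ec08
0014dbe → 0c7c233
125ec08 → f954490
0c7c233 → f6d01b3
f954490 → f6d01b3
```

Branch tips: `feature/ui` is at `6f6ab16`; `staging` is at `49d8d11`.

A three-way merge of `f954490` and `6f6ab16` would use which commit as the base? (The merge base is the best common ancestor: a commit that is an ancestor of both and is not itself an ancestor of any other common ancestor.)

f6d01b3

Ancestors of f954490: {f6d01b3, f954490}.
Ancestors of 6f6ab16: {0c7c233, 6f6ab16, 727ab50, ed9f55d, f6d01b3}.
Common ancestors: {f6d01b3}.
The only common ancestor is f6d01b3, so it is the merge base.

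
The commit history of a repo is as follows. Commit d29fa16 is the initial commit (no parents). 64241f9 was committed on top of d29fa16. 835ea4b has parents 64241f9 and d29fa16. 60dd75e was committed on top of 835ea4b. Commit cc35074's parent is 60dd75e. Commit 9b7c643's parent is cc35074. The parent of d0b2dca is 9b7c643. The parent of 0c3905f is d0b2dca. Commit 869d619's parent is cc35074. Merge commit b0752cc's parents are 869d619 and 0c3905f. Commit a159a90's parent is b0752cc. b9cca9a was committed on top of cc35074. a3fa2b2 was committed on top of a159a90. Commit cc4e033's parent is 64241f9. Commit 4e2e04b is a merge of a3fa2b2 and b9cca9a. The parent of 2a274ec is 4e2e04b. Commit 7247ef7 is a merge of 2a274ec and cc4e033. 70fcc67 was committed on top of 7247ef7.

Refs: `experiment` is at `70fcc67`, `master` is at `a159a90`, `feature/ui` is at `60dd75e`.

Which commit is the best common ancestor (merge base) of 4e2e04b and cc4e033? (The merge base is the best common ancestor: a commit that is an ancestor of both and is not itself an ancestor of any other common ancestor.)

Ancestors of 4e2e04b: {0c3905f, 4e2e04b, 60dd75e, 64241f9, 835ea4b, 869d619, 9b7c643, a159a90, a3fa2b2, b0752cc, b9cca9a, cc35074, d0b2dca, d29fa16}.
Ancestors of cc4e033: {64241f9, cc4e033, d29fa16}.
Common ancestors: {64241f9, d29fa16}.
Among these, 64241f9 is not an ancestor of any other common ancestor — it is the merge base.

64241f9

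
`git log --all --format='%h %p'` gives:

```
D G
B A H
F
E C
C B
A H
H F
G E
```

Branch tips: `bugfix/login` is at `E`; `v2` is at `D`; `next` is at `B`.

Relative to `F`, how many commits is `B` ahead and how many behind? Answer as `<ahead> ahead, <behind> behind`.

3 ahead, 0 behind

Reachable from B: {A, B, F, H}.
Reachable from F: {F}.
Only in B's history (ahead): {A, B, H} — 3.
Only in F's history (behind): {} — 0.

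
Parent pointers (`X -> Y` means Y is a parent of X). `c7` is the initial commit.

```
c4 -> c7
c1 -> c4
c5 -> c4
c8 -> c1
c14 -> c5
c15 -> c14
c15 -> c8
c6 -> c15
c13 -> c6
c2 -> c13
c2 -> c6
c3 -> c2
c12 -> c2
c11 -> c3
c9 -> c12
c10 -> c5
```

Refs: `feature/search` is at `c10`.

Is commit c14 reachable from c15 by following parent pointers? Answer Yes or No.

Ancestors of c15 (commits reachable by following parents): {c1, c14, c15, c4, c5, c7, c8}.
c14 is in that set, so it is an ancestor of c15.

Yes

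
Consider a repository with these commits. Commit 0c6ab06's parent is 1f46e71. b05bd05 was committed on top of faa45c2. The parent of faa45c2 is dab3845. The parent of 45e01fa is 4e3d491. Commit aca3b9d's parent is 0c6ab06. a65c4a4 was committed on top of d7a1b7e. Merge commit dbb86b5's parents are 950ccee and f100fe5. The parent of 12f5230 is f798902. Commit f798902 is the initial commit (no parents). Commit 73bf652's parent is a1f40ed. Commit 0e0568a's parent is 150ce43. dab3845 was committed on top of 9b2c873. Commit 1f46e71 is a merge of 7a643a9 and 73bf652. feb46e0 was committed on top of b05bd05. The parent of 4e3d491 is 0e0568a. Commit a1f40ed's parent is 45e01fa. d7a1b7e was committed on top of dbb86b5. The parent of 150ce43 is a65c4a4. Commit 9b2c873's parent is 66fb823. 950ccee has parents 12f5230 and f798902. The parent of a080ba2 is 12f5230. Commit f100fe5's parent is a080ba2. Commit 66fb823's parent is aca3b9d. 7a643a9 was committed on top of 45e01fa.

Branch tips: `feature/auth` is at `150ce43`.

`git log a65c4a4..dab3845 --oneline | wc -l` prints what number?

Reachable from dab3845: {0c6ab06, 0e0568a, 12f5230, 150ce43, 1f46e71, 45e01fa, 4e3d491, 66fb823, 73bf652, 7a643a9, 950ccee, 9b2c873, a080ba2, a1f40ed, a65c4a4, aca3b9d, d7a1b7e, dab3845, dbb86b5, f100fe5, f798902}.
Reachable from a65c4a4: {12f5230, 950ccee, a080ba2, a65c4a4, d7a1b7e, dbb86b5, f100fe5, f798902}.
In dab3845's history but not a65c4a4's: {0c6ab06, 0e0568a, 150ce43, 1f46e71, 45e01fa, 4e3d491, 66fb823, 73bf652, 7a643a9, 9b2c873, a1f40ed, aca3b9d, dab3845} — 13 commits.

13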